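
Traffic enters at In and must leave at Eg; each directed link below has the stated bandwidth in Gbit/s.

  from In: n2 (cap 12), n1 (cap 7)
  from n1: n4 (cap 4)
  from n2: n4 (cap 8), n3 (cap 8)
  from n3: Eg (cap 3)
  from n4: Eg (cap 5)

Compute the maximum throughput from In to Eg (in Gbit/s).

Augment In→n1→n4→Eg: bottleneck 4, flow now 4.
Augment In→n2→n3→Eg: bottleneck 3, flow now 7.
Augment In→n2→n4→Eg: bottleneck 1, flow now 8.
No augmenting path remains; maximum flow = 8.
In the residual graph, reachable from In: {In, n1, n2, n3, n4}.
Min-cut edges: n3→Eg (3), n4→Eg (5); capacity 3 + 5 = 8.
This cut is saturated, so no flow can exceed 8.

8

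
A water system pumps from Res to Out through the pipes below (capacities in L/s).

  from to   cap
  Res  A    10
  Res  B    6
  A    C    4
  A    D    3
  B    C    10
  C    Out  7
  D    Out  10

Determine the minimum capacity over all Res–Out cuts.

Augment Res→A→C→Out: bottleneck 4, flow now 4.
Augment Res→A→D→Out: bottleneck 3, flow now 7.
Augment Res→B→C→Out: bottleneck 3, flow now 10.
No augmenting path remains; maximum flow = 10.
By max-flow min-cut, the minimum cut capacity equals the max flow.
In the residual graph, reachable from Res: {Res, A, B, C}.
Min-cut edges: A→D (3), C→Out (7); capacity 3 + 7 = 10.

10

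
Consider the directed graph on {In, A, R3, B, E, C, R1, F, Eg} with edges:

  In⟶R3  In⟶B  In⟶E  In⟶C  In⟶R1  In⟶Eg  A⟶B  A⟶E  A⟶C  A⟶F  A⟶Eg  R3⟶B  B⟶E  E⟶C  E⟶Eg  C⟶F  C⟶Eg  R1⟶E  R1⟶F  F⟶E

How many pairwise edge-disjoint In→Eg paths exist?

3

Assign every edge capacity 1; by Menger, the answer equals the max flow.
Path In→Eg (+1); total 1.
Path In→E→Eg (+1); total 2.
Path In→C→Eg (+1); total 3.
No residual In→Eg path; max flow = 3.
Certifying cut of size 3: {C→Eg, E→Eg, In→Eg}.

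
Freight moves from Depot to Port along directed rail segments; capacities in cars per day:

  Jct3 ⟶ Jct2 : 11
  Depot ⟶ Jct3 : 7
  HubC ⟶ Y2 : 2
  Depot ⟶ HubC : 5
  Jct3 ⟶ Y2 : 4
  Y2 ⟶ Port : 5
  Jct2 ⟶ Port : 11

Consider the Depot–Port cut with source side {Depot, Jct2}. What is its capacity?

23

Edges leaving {Depot, Jct2}: Depot→Jct3 (7), Depot→HubC (5), Jct2→Port (11).
Cut capacity = 7 + 5 + 11 = 23.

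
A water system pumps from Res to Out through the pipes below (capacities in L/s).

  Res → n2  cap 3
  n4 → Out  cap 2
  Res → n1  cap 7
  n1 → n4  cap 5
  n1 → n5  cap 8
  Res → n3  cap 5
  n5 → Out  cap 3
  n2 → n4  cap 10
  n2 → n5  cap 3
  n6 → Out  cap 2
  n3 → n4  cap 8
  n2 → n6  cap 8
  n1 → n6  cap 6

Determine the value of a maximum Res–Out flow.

7

Augment Res→n1→n4→Out: bottleneck 2, flow now 2.
Augment Res→n1→n5→Out: bottleneck 3, flow now 5.
Augment Res→n1→n6→Out: bottleneck 2, flow now 7.
No augmenting path remains; maximum flow = 7.
In the residual graph, reachable from Res: {Res, n1, n2, n3, n4, n5, n6}.
Min-cut edges: n4→Out (2), n5→Out (3), n6→Out (2); capacity 2 + 3 + 2 = 7.
This cut is saturated, so no flow can exceed 7.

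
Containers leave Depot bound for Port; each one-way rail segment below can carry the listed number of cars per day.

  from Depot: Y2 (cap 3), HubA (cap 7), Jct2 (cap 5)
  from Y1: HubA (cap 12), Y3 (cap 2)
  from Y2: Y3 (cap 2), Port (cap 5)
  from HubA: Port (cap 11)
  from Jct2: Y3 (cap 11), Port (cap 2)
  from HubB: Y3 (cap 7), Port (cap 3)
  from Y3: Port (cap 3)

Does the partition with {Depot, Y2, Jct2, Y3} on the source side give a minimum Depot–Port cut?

Given cut capacity: 7 + 5 + 2 + 3 = 17.
Augment Depot→Y2→Port: bottleneck 3, flow now 3.
Augment Depot→HubA→Port: bottleneck 7, flow now 10.
Augment Depot→Jct2→Port: bottleneck 2, flow now 12.
Augment Depot→Jct2→Y3→Port: bottleneck 3, flow now 15.
No augmenting path remains; maximum flow = 15.
In the residual graph, reachable from Depot: {Depot}.
Min-cut edges: Depot→Y2 (3), Depot→HubA (7), Depot→Jct2 (5); capacity 3 + 7 + 5 = 15.
Cut capacity 17 exceeds the max flow 15, so it is not minimum.

No — its capacity is 17, but the minimum cut has capacity 15.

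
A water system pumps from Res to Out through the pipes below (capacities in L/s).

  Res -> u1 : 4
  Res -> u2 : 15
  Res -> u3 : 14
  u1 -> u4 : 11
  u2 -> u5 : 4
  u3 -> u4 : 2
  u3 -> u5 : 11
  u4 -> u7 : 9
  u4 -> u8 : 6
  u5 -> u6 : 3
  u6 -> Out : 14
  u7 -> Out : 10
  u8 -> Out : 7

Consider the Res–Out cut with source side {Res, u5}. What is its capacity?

Edges leaving {Res, u5}: Res→u1 (4), Res→u2 (15), Res→u3 (14), u5→u6 (3).
Cut capacity = 4 + 15 + 14 + 3 = 36.

36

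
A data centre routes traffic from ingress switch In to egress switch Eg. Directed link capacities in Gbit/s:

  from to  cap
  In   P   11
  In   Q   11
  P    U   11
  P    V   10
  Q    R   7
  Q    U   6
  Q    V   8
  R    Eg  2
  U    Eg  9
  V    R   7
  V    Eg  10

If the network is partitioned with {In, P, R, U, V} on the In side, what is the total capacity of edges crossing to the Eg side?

32

Edges leaving {In, P, R, U, V}: In→Q (11), R→Eg (2), U→Eg (9), V→Eg (10).
Cut capacity = 11 + 2 + 9 + 10 = 32.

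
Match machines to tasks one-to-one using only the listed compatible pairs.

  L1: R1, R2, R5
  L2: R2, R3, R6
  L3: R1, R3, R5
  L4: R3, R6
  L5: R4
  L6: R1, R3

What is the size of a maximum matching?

6

Unit-capacity flow: source→left, listed edges, right→sink; max matching = max flow.
Augmenting path L1→R1 (+1); matched 1.
Augmenting path L2→R2 (+1); matched 2.
Augmenting path L3→R3 (+1); matched 3.
Augmenting path L4→R6 (+1); matched 4.
Augmenting path L5→R4 (+1); matched 5.
Augmenting path L6→R1→L1→R5 (+1); matched 6.
No augmenting path remains; maximum matching = 6.
König certificate: {L1, L2, L3, L4, L5, L6} is a vertex cover of size 6 (every listed pair touches it), so no matching can be larger.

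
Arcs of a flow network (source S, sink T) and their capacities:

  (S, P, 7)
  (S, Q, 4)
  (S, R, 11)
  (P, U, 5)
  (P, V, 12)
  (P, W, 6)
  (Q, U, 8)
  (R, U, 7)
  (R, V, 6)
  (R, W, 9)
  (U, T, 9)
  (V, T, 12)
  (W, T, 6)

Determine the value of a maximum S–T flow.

Augment S→P→U→T: bottleneck 5, flow now 5.
Augment S→P→V→T: bottleneck 2, flow now 7.
Augment S→Q→U→T: bottleneck 4, flow now 11.
Augment S→R→V→T: bottleneck 6, flow now 17.
Augment S→R→W→T: bottleneck 5, flow now 22.
No augmenting path remains; maximum flow = 22.
In the residual graph, reachable from S: {S}.
Min-cut edges: S→P (7), S→Q (4), S→R (11); capacity 7 + 4 + 11 = 22.
This cut is saturated, so no flow can exceed 22.

22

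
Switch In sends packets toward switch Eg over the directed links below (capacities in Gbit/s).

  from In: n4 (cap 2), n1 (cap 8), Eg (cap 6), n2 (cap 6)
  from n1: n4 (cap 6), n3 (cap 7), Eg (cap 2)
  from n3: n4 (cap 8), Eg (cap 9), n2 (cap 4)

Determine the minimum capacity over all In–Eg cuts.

Augment In→Eg: bottleneck 6, flow now 6.
Augment In→n1→Eg: bottleneck 2, flow now 8.
Augment In→n1→n3→Eg: bottleneck 6, flow now 14.
No augmenting path remains; maximum flow = 14.
By max-flow min-cut, the minimum cut capacity equals the max flow.
In the residual graph, reachable from In: {In, n2, n4}.
Min-cut edges: In→n1 (8), In→Eg (6); capacity 8 + 6 = 14.

14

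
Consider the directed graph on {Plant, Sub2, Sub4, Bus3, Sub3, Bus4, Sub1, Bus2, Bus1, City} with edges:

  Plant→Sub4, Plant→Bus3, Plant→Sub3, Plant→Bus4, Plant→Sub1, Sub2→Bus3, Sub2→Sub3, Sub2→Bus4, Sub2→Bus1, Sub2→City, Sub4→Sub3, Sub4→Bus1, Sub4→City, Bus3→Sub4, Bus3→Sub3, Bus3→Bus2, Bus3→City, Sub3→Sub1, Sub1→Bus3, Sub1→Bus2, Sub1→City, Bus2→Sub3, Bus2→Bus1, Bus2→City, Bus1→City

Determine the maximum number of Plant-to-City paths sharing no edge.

4

Assign every edge capacity 1; by Menger, the answer equals the max flow.
Path Plant→Sub4→City (+1); total 1.
Path Plant→Bus3→City (+1); total 2.
Path Plant→Sub1→City (+1); total 3.
Path Plant→Sub3→Sub1→Bus2→City (+1); total 4.
No residual Plant→City path; max flow = 4.
Certifying cut of size 4: {Plant→Bus3, Plant→Sub1, Plant→Sub3, Plant→Sub4}.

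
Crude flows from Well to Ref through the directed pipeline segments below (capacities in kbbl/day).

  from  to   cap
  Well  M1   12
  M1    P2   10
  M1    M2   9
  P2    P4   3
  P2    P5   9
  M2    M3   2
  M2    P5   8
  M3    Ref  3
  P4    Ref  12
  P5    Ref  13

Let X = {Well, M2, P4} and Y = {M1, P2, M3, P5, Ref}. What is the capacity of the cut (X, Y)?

34

Edges leaving {Well, M2, P4}: Well→M1 (12), M2→M3 (2), M2→P5 (8), P4→Ref (12).
Cut capacity = 12 + 2 + 8 + 12 = 34.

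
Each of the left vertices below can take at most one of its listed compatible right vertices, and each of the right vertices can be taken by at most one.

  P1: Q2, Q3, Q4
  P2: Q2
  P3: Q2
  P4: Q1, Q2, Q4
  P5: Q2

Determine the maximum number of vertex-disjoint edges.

3

Unit-capacity flow: source→left, listed edges, right→sink; max matching = max flow.
Augmenting path P1→Q2 (+1); matched 1.
Augmenting path P4→Q1 (+1); matched 2.
Augmenting path P2→Q2→P1→Q3 (+1); matched 3.
No augmenting path remains; maximum matching = 3.
König certificate: {P1, P4, Q2} is a vertex cover of size 3 (every listed pair touches it), so no matching can be larger.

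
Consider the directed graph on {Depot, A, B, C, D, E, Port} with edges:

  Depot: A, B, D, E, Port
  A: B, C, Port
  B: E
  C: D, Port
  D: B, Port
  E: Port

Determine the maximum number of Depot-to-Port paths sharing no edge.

Assign every edge capacity 1; by Menger, the answer equals the max flow.
Path Depot→Port (+1); total 1.
Path Depot→A→Port (+1); total 2.
Path Depot→D→Port (+1); total 3.
Path Depot→E→Port (+1); total 4.
No residual Depot→Port path; max flow = 4.
Certifying cut of size 4: {Depot→A, Depot→D, Depot→Port, E→Port}.

4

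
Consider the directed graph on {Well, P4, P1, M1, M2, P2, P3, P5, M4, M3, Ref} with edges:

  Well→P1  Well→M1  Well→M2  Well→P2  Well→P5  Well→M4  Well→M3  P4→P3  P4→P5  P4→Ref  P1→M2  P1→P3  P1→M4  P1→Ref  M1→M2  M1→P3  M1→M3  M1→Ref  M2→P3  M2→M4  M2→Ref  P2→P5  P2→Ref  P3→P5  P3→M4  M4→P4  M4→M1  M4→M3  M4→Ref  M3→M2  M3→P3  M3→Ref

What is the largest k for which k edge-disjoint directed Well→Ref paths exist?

6

Assign every edge capacity 1; by Menger, the answer equals the max flow.
Path Well→P1→Ref (+1); total 1.
Path Well→M1→Ref (+1); total 2.
Path Well→M2→Ref (+1); total 3.
Path Well→P2→Ref (+1); total 4.
Path Well→M4→Ref (+1); total 5.
Path Well→M3→Ref (+1); total 6.
No residual Well→Ref path; max flow = 6.
Certifying cut of size 6: {Well→M1, Well→M2, Well→M3, Well→M4, Well→P1, Well→P2}.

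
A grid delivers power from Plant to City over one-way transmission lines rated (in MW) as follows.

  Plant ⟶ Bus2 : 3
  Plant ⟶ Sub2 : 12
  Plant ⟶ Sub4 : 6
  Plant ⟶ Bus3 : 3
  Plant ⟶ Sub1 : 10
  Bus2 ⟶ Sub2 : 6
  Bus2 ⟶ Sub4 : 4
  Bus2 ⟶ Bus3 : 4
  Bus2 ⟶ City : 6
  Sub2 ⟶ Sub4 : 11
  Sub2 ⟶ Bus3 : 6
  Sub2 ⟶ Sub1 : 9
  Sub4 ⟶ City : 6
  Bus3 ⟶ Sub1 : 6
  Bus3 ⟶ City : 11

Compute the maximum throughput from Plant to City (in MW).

18

Augment Plant→Bus2→City: bottleneck 3, flow now 3.
Augment Plant→Sub4→City: bottleneck 6, flow now 9.
Augment Plant→Bus3→City: bottleneck 3, flow now 12.
Augment Plant→Sub2→Bus3→City: bottleneck 6, flow now 18.
No augmenting path remains; maximum flow = 18.
In the residual graph, reachable from Plant: {Plant, Sub2, Sub4, Sub1}.
Min-cut edges: Plant→Bus2 (3), Plant→Bus3 (3), Sub2→Bus3 (6), Sub4→City (6); capacity 3 + 3 + 6 + 6 = 18.
This cut is saturated, so no flow can exceed 18.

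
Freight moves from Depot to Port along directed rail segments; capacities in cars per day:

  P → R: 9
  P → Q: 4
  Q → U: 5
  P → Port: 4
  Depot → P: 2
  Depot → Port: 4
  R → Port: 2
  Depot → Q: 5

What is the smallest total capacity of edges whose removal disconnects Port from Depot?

6

Augment Depot→Port: bottleneck 4, flow now 4.
Augment Depot→P→Port: bottleneck 2, flow now 6.
No augmenting path remains; maximum flow = 6.
By max-flow min-cut, the minimum cut capacity equals the max flow.
In the residual graph, reachable from Depot: {Depot, Q, U}.
Min-cut edges: Depot→P (2), Depot→Port (4); capacity 2 + 4 = 6.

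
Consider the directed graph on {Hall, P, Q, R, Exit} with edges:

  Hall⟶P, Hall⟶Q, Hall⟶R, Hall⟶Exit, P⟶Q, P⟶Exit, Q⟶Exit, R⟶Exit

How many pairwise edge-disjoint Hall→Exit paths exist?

4

Assign every edge capacity 1; by Menger, the answer equals the max flow.
Path Hall→Exit (+1); total 1.
Path Hall→P→Exit (+1); total 2.
Path Hall→Q→Exit (+1); total 3.
Path Hall→R→Exit (+1); total 4.
No residual Hall→Exit path; max flow = 4.
Certifying cut of size 4: {Hall→Exit, Hall→P, Hall→Q, Hall→R}.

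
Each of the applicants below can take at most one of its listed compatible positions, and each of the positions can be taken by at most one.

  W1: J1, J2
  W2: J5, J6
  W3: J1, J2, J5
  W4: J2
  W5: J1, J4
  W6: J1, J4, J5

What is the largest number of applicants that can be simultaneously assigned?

Unit-capacity flow: source→left, listed edges, right→sink; max matching = max flow.
Augmenting path W1→J1 (+1); matched 1.
Augmenting path W2→J5 (+1); matched 2.
Augmenting path W3→J2 (+1); matched 3.
Augmenting path W5→J4 (+1); matched 4.
Augmenting path W6→J5→W2→J6 (+1); matched 5.
No augmenting path remains; maximum matching = 5.
König certificate: {W2, J1, J2, J4, J5} is a vertex cover of size 5 (every listed pair touches it), so no matching can be larger.

5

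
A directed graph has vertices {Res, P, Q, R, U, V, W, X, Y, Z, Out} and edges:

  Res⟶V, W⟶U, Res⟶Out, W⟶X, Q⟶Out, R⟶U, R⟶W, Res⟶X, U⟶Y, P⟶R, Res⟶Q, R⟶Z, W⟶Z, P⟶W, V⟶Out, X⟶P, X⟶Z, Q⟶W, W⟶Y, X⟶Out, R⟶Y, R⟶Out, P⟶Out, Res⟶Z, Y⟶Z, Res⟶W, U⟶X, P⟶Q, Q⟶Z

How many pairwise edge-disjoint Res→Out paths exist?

Assign every edge capacity 1; by Menger, the answer equals the max flow.
Path Res→Out (+1); total 1.
Path Res→Q→Out (+1); total 2.
Path Res→V→Out (+1); total 3.
Path Res→X→Out (+1); total 4.
Path Res→W→X→P→Out (+1); total 5.
No residual Res→Out path; max flow = 5.
Certifying cut of size 5: {Res→Out, Res→Q, Res→V, Res→W, Res→X}.

5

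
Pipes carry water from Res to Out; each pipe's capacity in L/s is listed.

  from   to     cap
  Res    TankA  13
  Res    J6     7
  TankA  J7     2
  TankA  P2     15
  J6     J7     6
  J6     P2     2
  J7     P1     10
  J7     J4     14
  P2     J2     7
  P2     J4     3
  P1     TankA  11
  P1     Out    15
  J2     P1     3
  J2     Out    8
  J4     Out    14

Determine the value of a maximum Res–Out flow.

Augment Res→TankA→J7→P1→Out: bottleneck 2, flow now 2.
Augment Res→TankA→P2→J2→Out: bottleneck 7, flow now 9.
Augment Res→TankA→P2→J4→Out: bottleneck 3, flow now 12.
Augment Res→J6→J7→P1→Out: bottleneck 6, flow now 18.
No augmenting path remains; maximum flow = 18.
In the residual graph, reachable from Res: {Res, TankA, J6, P2}.
Min-cut edges: TankA→J7 (2), J6→J7 (6), P2→J2 (7), P2→J4 (3); capacity 2 + 6 + 7 + 3 = 18.
This cut is saturated, so no flow can exceed 18.

18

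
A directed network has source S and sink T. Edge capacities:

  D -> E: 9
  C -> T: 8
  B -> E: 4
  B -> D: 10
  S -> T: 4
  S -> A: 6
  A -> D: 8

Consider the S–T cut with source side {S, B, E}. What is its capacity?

Edges leaving {S, B, E}: S→A (6), S→T (4), B→D (10).
Cut capacity = 6 + 4 + 10 = 20.

20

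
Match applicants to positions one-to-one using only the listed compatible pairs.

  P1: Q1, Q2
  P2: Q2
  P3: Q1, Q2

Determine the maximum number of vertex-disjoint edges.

Unit-capacity flow: source→left, listed edges, right→sink; max matching = max flow.
Augmenting path P1→Q1 (+1); matched 1.
Augmenting path P2→Q2 (+1); matched 2.
No augmenting path remains; maximum matching = 2.
König certificate: {Q1, Q2} is a vertex cover of size 2 (every listed pair touches it), so no matching can be larger.

2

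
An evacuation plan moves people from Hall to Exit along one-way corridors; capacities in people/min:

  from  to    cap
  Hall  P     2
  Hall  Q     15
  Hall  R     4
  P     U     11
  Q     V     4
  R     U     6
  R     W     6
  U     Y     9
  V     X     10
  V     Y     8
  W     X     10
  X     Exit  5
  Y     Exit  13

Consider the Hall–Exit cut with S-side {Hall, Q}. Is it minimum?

Yes — it is a minimum cut (capacity 10).

Given cut capacity: 2 + 4 + 4 = 10.
Augment Hall→P→U→Y→Exit: bottleneck 2, flow now 2.
Augment Hall→Q→V→X→Exit: bottleneck 4, flow now 6.
Augment Hall→R→U→Y→Exit: bottleneck 4, flow now 10.
No augmenting path remains; maximum flow = 10.
Cut capacity 10 equals the max flow, so it is a minimum cut.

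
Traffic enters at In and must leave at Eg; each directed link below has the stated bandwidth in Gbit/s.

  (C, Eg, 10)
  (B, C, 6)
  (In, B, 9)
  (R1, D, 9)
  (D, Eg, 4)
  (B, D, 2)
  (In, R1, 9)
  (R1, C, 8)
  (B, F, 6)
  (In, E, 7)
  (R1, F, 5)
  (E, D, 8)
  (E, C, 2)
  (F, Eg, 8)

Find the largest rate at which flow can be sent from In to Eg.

Augment In→R1→C→Eg: bottleneck 8, flow now 8.
Augment In→R1→F→Eg: bottleneck 1, flow now 9.
Augment In→B→C→Eg: bottleneck 2, flow now 11.
Augment In→B→F→Eg: bottleneck 6, flow now 17.
Augment In→B→D→Eg: bottleneck 1, flow now 18.
Augment In→E→D→Eg: bottleneck 3, flow now 21.
Augment In→E→C→R1→F→Eg: bottleneck 1, flow now 22. (uses reverse residual edge)
No augmenting path remains; maximum flow = 22.
In the residual graph, reachable from In: {In, R1, B, E, C, F, D}.
Min-cut edges: C→Eg (10), F→Eg (8), D→Eg (4); capacity 10 + 8 + 4 = 22.
This cut is saturated, so no flow can exceed 22.

22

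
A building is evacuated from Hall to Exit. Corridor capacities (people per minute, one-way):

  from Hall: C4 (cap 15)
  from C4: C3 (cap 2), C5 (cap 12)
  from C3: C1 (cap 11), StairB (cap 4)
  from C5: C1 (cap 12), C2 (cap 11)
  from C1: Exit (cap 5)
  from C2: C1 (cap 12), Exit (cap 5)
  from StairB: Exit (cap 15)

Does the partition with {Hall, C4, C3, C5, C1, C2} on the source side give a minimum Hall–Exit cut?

No — its capacity is 14, but the minimum cut has capacity 12.

Given cut capacity: 4 + 5 + 5 = 14.
Augment Hall→C4→C3→C1→Exit: bottleneck 2, flow now 2.
Augment Hall→C4→C5→C1→Exit: bottleneck 3, flow now 5.
Augment Hall→C4→C5→C2→Exit: bottleneck 5, flow now 10.
Augment Hall→C4→C5→C1→C3→StairB→Exit: bottleneck 2, flow now 12. (uses reverse residual edge)
No augmenting path remains; maximum flow = 12.
In the residual graph, reachable from Hall: {Hall, C4, C5, C1, C2}.
Min-cut edges: C4→C3 (2), C1→Exit (5), C2→Exit (5); capacity 2 + 5 + 5 = 12.
Cut capacity 14 exceeds the max flow 12, so it is not minimum.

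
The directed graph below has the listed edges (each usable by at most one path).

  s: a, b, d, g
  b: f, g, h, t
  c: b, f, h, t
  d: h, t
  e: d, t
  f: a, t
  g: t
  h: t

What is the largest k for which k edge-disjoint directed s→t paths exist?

3

Assign every edge capacity 1; by Menger, the answer equals the max flow.
Path s→b→t (+1); total 1.
Path s→d→t (+1); total 2.
Path s→g→t (+1); total 3.
No residual s→t path; max flow = 3.
Certifying cut of size 3: {s→b, s→d, s→g}.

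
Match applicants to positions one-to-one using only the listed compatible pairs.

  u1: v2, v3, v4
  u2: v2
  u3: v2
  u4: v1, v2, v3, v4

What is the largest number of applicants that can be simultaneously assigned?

Unit-capacity flow: source→left, listed edges, right→sink; max matching = max flow.
Augmenting path u1→v2 (+1); matched 1.
Augmenting path u4→v1 (+1); matched 2.
Augmenting path u2→v2→u1→v3 (+1); matched 3.
No augmenting path remains; maximum matching = 3.
König certificate: {u1, u4, v2} is a vertex cover of size 3 (every listed pair touches it), so no matching can be larger.

3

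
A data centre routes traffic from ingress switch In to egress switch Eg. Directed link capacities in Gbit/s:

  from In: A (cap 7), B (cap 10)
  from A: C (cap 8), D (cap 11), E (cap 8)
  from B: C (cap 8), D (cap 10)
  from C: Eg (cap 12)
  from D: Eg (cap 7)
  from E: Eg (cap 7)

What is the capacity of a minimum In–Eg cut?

17

Augment In→A→C→Eg: bottleneck 7, flow now 7.
Augment In→B→C→Eg: bottleneck 5, flow now 12.
Augment In→B→D→Eg: bottleneck 5, flow now 17.
No augmenting path remains; maximum flow = 17.
By max-flow min-cut, the minimum cut capacity equals the max flow.
In the residual graph, reachable from In: {In}.
Min-cut edges: In→A (7), In→B (10); capacity 7 + 10 = 17.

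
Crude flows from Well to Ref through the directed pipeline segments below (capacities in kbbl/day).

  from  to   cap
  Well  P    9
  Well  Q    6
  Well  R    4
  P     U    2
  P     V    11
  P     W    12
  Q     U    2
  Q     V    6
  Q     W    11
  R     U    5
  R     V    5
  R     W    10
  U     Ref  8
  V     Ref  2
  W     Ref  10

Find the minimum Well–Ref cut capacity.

Augment Well→P→U→Ref: bottleneck 2, flow now 2.
Augment Well→P→V→Ref: bottleneck 2, flow now 4.
Augment Well→P→W→Ref: bottleneck 5, flow now 9.
Augment Well→Q→U→Ref: bottleneck 2, flow now 11.
Augment Well→Q→W→Ref: bottleneck 4, flow now 15.
Augment Well→R→U→Ref: bottleneck 4, flow now 19.
No augmenting path remains; maximum flow = 19.
By max-flow min-cut, the minimum cut capacity equals the max flow.
In the residual graph, reachable from Well: {Well}.
Min-cut edges: Well→P (9), Well→Q (6), Well→R (4); capacity 9 + 6 + 4 = 19.

19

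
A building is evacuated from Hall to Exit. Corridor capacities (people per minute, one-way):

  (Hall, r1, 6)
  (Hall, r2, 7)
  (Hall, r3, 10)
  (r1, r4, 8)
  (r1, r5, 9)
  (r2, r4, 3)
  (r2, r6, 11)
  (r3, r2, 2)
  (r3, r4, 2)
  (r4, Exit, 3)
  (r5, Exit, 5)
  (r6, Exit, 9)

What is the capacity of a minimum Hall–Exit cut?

17

Augment Hall→r1→r4→Exit: bottleneck 3, flow now 3.
Augment Hall→r1→r5→Exit: bottleneck 3, flow now 6.
Augment Hall→r2→r6→Exit: bottleneck 7, flow now 13.
Augment Hall→r3→r2→r6→Exit: bottleneck 2, flow now 15.
Augment Hall→r3→r4→r1→r5→Exit: bottleneck 2, flow now 17. (uses reverse residual edge)
No augmenting path remains; maximum flow = 17.
By max-flow min-cut, the minimum cut capacity equals the max flow.
In the residual graph, reachable from Hall: {Hall, r3}.
Min-cut edges: Hall→r1 (6), Hall→r2 (7), r3→r2 (2), r3→r4 (2); capacity 6 + 7 + 2 + 2 = 17.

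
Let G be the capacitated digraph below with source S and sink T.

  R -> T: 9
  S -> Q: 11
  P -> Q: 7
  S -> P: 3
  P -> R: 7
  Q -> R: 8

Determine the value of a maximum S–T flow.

9

Augment S→P→R→T: bottleneck 3, flow now 3.
Augment S→Q→R→T: bottleneck 6, flow now 9.
No augmenting path remains; maximum flow = 9.
In the residual graph, reachable from S: {S, P, Q, R}.
Min-cut edges: R→T (9); capacity 9 = 9.
This cut is saturated, so no flow can exceed 9.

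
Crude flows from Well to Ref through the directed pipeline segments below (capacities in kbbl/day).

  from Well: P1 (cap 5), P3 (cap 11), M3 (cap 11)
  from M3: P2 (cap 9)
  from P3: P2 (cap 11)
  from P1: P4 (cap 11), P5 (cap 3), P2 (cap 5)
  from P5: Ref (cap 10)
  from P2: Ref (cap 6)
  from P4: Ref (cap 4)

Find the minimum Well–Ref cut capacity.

Augment Well→M3→P2→Ref: bottleneck 6, flow now 6.
Augment Well→P1→P5→Ref: bottleneck 3, flow now 9.
Augment Well→P1→P4→Ref: bottleneck 2, flow now 11.
No augmenting path remains; maximum flow = 11.
By max-flow min-cut, the minimum cut capacity equals the max flow.
In the residual graph, reachable from Well: {Well, M3, P3, P2}.
Min-cut edges: Well→P1 (5), P2→Ref (6); capacity 5 + 6 = 11.

11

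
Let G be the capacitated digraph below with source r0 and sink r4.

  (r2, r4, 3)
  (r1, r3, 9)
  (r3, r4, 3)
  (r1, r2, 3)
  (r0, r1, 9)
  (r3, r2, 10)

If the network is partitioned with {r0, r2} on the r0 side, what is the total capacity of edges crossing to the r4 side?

12

Edges leaving {r0, r2}: r0→r1 (9), r2→r4 (3).
Cut capacity = 9 + 3 = 12.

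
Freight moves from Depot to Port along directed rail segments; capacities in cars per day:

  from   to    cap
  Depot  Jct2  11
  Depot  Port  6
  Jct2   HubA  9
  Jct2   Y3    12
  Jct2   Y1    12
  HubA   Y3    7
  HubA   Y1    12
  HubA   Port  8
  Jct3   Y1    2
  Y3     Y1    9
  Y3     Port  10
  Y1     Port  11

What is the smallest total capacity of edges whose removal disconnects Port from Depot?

Augment Depot→Port: bottleneck 6, flow now 6.
Augment Depot→Jct2→HubA→Port: bottleneck 8, flow now 14.
Augment Depot→Jct2→Y3→Port: bottleneck 3, flow now 17.
No augmenting path remains; maximum flow = 17.
By max-flow min-cut, the minimum cut capacity equals the max flow.
In the residual graph, reachable from Depot: {Depot}.
Min-cut edges: Depot→Jct2 (11), Depot→Port (6); capacity 11 + 6 = 17.

17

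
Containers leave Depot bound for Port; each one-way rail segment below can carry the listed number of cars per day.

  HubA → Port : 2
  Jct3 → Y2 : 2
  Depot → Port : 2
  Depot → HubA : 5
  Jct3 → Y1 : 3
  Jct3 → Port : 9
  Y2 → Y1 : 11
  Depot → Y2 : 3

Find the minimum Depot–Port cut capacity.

4

Augment Depot→Port: bottleneck 2, flow now 2.
Augment Depot→HubA→Port: bottleneck 2, flow now 4.
No augmenting path remains; maximum flow = 4.
By max-flow min-cut, the minimum cut capacity equals the max flow.
In the residual graph, reachable from Depot: {Depot, Y2, Y1, HubA}.
Min-cut edges: Depot→Port (2), HubA→Port (2); capacity 2 + 2 = 4.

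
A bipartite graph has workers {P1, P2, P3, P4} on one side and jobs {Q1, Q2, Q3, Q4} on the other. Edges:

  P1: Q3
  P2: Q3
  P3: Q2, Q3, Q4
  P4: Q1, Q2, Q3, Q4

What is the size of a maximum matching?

3

Unit-capacity flow: source→left, listed edges, right→sink; max matching = max flow.
Augmenting path P1→Q3 (+1); matched 1.
Augmenting path P3→Q2 (+1); matched 2.
Augmenting path P4→Q1 (+1); matched 3.
No augmenting path remains; maximum matching = 3.
König certificate: {P3, P4, Q3} is a vertex cover of size 3 (every listed pair touches it), so no matching can be larger.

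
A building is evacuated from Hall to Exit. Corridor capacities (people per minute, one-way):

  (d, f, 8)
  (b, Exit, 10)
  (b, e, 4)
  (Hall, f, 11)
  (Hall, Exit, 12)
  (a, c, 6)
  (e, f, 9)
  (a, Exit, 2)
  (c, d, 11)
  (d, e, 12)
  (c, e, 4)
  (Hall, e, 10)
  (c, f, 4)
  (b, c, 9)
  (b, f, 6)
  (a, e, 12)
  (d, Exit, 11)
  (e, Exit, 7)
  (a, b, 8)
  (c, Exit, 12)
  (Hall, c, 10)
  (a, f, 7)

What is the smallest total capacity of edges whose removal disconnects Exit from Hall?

Augment Hall→Exit: bottleneck 12, flow now 12.
Augment Hall→c→Exit: bottleneck 10, flow now 22.
Augment Hall→e→Exit: bottleneck 7, flow now 29.
No augmenting path remains; maximum flow = 29.
By max-flow min-cut, the minimum cut capacity equals the max flow.
In the residual graph, reachable from Hall: {Hall, e, f}.
Min-cut edges: Hall→c (10), Hall→Exit (12), e→Exit (7); capacity 10 + 12 + 7 = 29.

29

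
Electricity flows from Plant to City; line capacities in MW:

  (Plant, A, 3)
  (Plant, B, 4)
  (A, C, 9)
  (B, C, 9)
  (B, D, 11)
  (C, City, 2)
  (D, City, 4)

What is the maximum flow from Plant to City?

6

Augment Plant→A→C→City: bottleneck 2, flow now 2.
Augment Plant→B→D→City: bottleneck 4, flow now 6.
No augmenting path remains; maximum flow = 6.
In the residual graph, reachable from Plant: {Plant, A, C}.
Min-cut edges: Plant→B (4), C→City (2); capacity 4 + 2 = 6.
This cut is saturated, so no flow can exceed 6.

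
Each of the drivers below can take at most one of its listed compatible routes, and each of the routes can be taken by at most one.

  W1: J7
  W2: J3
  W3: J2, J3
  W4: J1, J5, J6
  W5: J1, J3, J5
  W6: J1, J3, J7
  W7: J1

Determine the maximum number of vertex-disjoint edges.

Unit-capacity flow: source→left, listed edges, right→sink; max matching = max flow.
Augmenting path W1→J7 (+1); matched 1.
Augmenting path W2→J3 (+1); matched 2.
Augmenting path W3→J2 (+1); matched 3.
Augmenting path W4→J1 (+1); matched 4.
Augmenting path W5→J5 (+1); matched 5.
Augmenting path W6→J1→W4→J6 (+1); matched 6.
No augmenting path remains; maximum matching = 6.
König certificate: {W3, W4, W5, J1, J3, J7} is a vertex cover of size 6 (every listed pair touches it), so no matching can be larger.

6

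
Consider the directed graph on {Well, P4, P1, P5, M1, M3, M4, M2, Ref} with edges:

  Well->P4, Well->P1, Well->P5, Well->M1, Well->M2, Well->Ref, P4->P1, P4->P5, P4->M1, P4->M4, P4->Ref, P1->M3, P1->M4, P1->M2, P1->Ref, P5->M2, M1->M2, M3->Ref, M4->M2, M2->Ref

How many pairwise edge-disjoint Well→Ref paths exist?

Assign every edge capacity 1; by Menger, the answer equals the max flow.
Path Well→Ref (+1); total 1.
Path Well→P4→Ref (+1); total 2.
Path Well→P1→Ref (+1); total 3.
Path Well→M2→Ref (+1); total 4.
No residual Well→Ref path; max flow = 4.
Certifying cut of size 4: {M2→Ref, Well→P1, Well→P4, Well→Ref}.

4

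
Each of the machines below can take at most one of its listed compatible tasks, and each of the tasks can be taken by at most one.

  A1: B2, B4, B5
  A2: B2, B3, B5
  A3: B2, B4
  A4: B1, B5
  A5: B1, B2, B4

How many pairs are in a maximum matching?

Unit-capacity flow: source→left, listed edges, right→sink; max matching = max flow.
Augmenting path A1→B2 (+1); matched 1.
Augmenting path A2→B3 (+1); matched 2.
Augmenting path A3→B4 (+1); matched 3.
Augmenting path A4→B1 (+1); matched 4.
Augmenting path A5→B1→A4→B5 (+1); matched 5.
No augmenting path remains; maximum matching = 5.
König certificate: {A1, A2, A3, A4, A5} is a vertex cover of size 5 (every listed pair touches it), so no matching can be larger.

5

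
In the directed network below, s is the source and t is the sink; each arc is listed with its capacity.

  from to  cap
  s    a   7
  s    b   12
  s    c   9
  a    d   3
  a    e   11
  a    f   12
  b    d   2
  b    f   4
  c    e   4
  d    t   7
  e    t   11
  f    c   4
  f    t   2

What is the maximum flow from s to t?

Augment s→a→d→t: bottleneck 3, flow now 3.
Augment s→a→e→t: bottleneck 4, flow now 7.
Augment s→b→d→t: bottleneck 2, flow now 9.
Augment s→b→f→t: bottleneck 2, flow now 11.
Augment s→c→e→t: bottleneck 4, flow now 15.
No augmenting path remains; maximum flow = 15.
In the residual graph, reachable from s: {s, b, c, f}.
Min-cut edges: s→a (7), b→d (2), c→e (4), f→t (2); capacity 7 + 2 + 4 + 2 = 15.
This cut is saturated, so no flow can exceed 15.

15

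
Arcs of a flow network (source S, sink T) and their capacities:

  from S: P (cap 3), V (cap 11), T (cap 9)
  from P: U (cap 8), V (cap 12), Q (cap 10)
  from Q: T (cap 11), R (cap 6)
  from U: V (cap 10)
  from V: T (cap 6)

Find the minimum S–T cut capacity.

18

Augment S→T: bottleneck 9, flow now 9.
Augment S→V→T: bottleneck 6, flow now 15.
Augment S→P→Q→T: bottleneck 3, flow now 18.
No augmenting path remains; maximum flow = 18.
By max-flow min-cut, the minimum cut capacity equals the max flow.
In the residual graph, reachable from S: {S, V}.
Min-cut edges: S→P (3), S→T (9), V→T (6); capacity 3 + 9 + 6 = 18.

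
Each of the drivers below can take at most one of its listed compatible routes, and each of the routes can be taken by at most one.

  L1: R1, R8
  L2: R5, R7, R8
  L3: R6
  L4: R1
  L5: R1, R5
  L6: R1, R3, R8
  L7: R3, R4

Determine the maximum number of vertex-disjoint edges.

7

Unit-capacity flow: source→left, listed edges, right→sink; max matching = max flow.
Augmenting path L1→R1 (+1); matched 1.
Augmenting path L2→R5 (+1); matched 2.
Augmenting path L3→R6 (+1); matched 3.
Augmenting path L6→R3 (+1); matched 4.
Augmenting path L7→R4 (+1); matched 5.
Augmenting path L4→R1→L1→R8 (+1); matched 6.
Augmenting path L5→R5→L2→R7 (+1); matched 7.
No augmenting path remains; maximum matching = 7.
König certificate: {L1, L2, L3, L4, L5, L6, L7} is a vertex cover of size 7 (every listed pair touches it), so no matching can be larger.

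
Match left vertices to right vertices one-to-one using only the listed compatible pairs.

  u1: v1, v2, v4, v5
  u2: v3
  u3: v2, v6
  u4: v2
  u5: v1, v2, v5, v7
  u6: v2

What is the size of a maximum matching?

5

Unit-capacity flow: source→left, listed edges, right→sink; max matching = max flow.
Augmenting path u1→v1 (+1); matched 1.
Augmenting path u2→v3 (+1); matched 2.
Augmenting path u3→v2 (+1); matched 3.
Augmenting path u5→v5 (+1); matched 4.
Augmenting path u4→v2→u3→v6 (+1); matched 5.
No augmenting path remains; maximum matching = 5.
König certificate: {u1, u2, u3, u5, v2} is a vertex cover of size 5 (every listed pair touches it), so no matching can be larger.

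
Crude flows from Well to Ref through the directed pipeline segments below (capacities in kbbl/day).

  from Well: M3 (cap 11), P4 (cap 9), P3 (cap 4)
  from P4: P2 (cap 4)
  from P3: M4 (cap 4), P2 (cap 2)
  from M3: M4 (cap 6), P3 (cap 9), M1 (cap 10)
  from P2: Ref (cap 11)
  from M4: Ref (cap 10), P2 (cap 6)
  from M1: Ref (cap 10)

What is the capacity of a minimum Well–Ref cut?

19

Augment Well→P4→P2→Ref: bottleneck 4, flow now 4.
Augment Well→P3→P2→Ref: bottleneck 2, flow now 6.
Augment Well→P3→M4→Ref: bottleneck 2, flow now 8.
Augment Well→M3→M4→Ref: bottleneck 6, flow now 14.
Augment Well→M3→M1→Ref: bottleneck 5, flow now 19.
No augmenting path remains; maximum flow = 19.
By max-flow min-cut, the minimum cut capacity equals the max flow.
In the residual graph, reachable from Well: {Well, P4}.
Min-cut edges: Well→P3 (4), Well→M3 (11), P4→P2 (4); capacity 4 + 11 + 4 = 19.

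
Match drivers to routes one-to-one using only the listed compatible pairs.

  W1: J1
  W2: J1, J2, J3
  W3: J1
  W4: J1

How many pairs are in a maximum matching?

2

Unit-capacity flow: source→left, listed edges, right→sink; max matching = max flow.
Augmenting path W1→J1 (+1); matched 1.
Augmenting path W2→J2 (+1); matched 2.
No augmenting path remains; maximum matching = 2.
König certificate: {W2, J1} is a vertex cover of size 2 (every listed pair touches it), so no matching can be larger.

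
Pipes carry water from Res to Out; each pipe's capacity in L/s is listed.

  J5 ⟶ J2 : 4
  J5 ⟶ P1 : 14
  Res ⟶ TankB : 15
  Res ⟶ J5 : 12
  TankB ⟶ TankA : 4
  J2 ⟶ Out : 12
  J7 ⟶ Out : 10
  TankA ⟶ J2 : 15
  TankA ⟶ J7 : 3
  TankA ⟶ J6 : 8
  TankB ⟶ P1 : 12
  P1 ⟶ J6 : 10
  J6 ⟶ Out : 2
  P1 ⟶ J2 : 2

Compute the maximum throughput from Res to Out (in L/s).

12

Augment Res→J5→J2→Out: bottleneck 4, flow now 4.
Augment Res→J5→P1→J6→Out: bottleneck 2, flow now 6.
Augment Res→J5→P1→J2→Out: bottleneck 2, flow now 8.
Augment Res→TankB→TankA→J7→Out: bottleneck 3, flow now 11.
Augment Res→TankB→TankA→J2→Out: bottleneck 1, flow now 12.
No augmenting path remains; maximum flow = 12.
In the residual graph, reachable from Res: {Res, J5, TankB, P1, J6}.
Min-cut edges: J5→J2 (4), TankB→TankA (4), P1→J2 (2), J6→Out (2); capacity 4 + 4 + 2 + 2 = 12.
This cut is saturated, so no flow can exceed 12.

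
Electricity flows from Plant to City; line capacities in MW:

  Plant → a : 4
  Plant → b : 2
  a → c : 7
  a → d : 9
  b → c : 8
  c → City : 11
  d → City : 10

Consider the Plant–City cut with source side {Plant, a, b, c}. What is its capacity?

20

Edges leaving {Plant, a, b, c}: a→d (9), c→City (11).
Cut capacity = 9 + 11 = 20.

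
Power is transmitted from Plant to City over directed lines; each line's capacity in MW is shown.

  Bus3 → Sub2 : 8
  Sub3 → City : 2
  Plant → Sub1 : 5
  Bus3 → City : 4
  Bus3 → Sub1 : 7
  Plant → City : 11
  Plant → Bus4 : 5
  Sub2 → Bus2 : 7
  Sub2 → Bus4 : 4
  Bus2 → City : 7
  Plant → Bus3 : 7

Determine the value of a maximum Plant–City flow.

Augment Plant→City: bottleneck 11, flow now 11.
Augment Plant→Bus3→City: bottleneck 4, flow now 15.
Augment Plant→Bus3→Sub2→Bus2→City: bottleneck 3, flow now 18.
No augmenting path remains; maximum flow = 18.
In the residual graph, reachable from Plant: {Plant, Sub1, Bus4}.
Min-cut edges: Plant→Bus3 (7), Plant→City (11); capacity 7 + 11 = 18.
This cut is saturated, so no flow can exceed 18.

18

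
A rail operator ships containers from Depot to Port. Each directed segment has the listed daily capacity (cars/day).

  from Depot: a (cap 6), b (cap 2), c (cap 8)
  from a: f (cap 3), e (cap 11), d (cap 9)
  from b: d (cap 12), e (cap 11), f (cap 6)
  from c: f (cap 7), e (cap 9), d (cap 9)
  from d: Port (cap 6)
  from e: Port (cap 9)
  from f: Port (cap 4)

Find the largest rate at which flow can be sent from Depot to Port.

Augment Depot→a→d→Port: bottleneck 6, flow now 6.
Augment Depot→b→e→Port: bottleneck 2, flow now 8.
Augment Depot→c→e→Port: bottleneck 7, flow now 15.
Augment Depot→c→f→Port: bottleneck 1, flow now 16.
No augmenting path remains; maximum flow = 16.
In the residual graph, reachable from Depot: {Depot}.
Min-cut edges: Depot→a (6), Depot→b (2), Depot→c (8); capacity 6 + 2 + 8 = 16.
This cut is saturated, so no flow can exceed 16.

16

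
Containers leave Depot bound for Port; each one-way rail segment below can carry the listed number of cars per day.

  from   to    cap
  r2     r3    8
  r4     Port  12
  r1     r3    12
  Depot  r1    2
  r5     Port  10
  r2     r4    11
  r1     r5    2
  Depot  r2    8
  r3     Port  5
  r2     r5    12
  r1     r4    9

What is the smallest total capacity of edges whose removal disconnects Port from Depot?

10

Augment Depot→r1→r3→Port: bottleneck 2, flow now 2.
Augment Depot→r2→r3→Port: bottleneck 3, flow now 5.
Augment Depot→r2→r4→Port: bottleneck 5, flow now 10.
No augmenting path remains; maximum flow = 10.
By max-flow min-cut, the minimum cut capacity equals the max flow.
In the residual graph, reachable from Depot: {Depot}.
Min-cut edges: Depot→r1 (2), Depot→r2 (8); capacity 2 + 8 = 10.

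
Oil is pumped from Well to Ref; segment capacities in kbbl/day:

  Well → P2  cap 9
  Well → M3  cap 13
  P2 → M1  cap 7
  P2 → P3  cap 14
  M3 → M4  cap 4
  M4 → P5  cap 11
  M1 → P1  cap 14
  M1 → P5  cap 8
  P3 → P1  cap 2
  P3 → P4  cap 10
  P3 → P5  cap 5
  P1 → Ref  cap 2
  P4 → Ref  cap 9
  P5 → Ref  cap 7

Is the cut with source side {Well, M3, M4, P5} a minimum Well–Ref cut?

Given cut capacity: 9 + 7 = 16.
Augment Well→P2→M1→P1→Ref: bottleneck 2, flow now 2.
Augment Well→P2→M1→P5→Ref: bottleneck 5, flow now 7.
Augment Well→P2→P3→P4→Ref: bottleneck 2, flow now 9.
Augment Well→M3→M4→P5→Ref: bottleneck 2, flow now 11.
Augment Well→M3→M4→P5→M1→P2→P3→P4→Ref: bottleneck 2, flow now 13. (uses reverse residual edge)
No augmenting path remains; maximum flow = 13.
In the residual graph, reachable from Well: {Well, M3}.
Min-cut edges: Well→P2 (9), M3→M4 (4); capacity 9 + 4 = 13.
Cut capacity 16 exceeds the max flow 13, so it is not minimum.

No — its capacity is 16, but the minimum cut has capacity 13.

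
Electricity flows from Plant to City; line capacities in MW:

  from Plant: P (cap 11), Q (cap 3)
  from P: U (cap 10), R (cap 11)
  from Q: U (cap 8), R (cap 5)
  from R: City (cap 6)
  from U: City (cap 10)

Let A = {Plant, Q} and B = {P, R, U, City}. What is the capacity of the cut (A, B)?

24

Edges leaving {Plant, Q}: Plant→P (11), Q→R (5), Q→U (8).
Cut capacity = 11 + 5 + 8 = 24.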